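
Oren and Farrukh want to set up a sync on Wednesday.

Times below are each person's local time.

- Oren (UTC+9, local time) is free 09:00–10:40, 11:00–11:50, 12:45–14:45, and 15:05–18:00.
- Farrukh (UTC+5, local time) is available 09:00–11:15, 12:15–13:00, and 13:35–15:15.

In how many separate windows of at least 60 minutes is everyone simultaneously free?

1

Oren → UTC: 00:00–01:40, 02:00–02:50, 03:45–05:45, 06:05–09:00.
Farrukh → UTC: 04:00–06:15, 07:15–08:00, 08:35–10:15.
Oren ∩ Farrukh: 04:00–05:45, 06:05–06:15, 07:15–08:00, 08:35–09:00.
Windows ≥ 60 min: 04:00–05:45.
That's 1 window.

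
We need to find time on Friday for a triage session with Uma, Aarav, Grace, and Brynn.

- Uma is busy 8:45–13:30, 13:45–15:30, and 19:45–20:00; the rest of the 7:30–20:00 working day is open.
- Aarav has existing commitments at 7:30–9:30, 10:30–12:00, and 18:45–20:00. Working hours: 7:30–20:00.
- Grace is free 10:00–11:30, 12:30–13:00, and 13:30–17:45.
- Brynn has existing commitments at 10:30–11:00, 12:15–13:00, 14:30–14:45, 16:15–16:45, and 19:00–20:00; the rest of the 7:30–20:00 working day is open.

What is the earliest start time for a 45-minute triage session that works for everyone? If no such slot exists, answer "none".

Uma free within 07:30–20:00: 07:30–08:45, 13:30–13:45, 15:30–19:45.
Aarav free within 07:30–20:00: 09:30–10:30, 12:00–18:45.
Brynn free within 07:30–20:00: 07:30–10:30, 11:00–12:15, 13:00–14:30, 14:45–16:15, 16:45–19:00.
Uma ∩ Aarav: 13:30–13:45, 15:30–18:45.
Uma ∩ Aarav ∩ Grace: 13:30–13:45, 15:30–17:45.
Uma ∩ Aarav ∩ Grace ∩ Brynn: 13:30–13:45, 15:30–16:15, 16:45–17:45.
Windows ≥ 45 min: 15:30–16:15, 16:45–17:45.
Earliest such window starts at 15:30.

15:30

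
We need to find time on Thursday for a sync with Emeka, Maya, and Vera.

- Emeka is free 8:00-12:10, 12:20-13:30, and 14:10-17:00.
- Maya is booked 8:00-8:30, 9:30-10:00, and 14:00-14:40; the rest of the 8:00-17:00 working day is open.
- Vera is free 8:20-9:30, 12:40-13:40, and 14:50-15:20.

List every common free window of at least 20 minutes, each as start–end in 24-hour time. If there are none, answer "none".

08:30–09:30, 12:40–13:30, 14:50–15:20

Maya free within 08:00–17:00: 08:30–09:30, 10:00–14:00, 14:40–17:00.
Emeka ∩ Maya: 08:30–09:30, 10:00–12:10, 12:20–13:30, 14:40–17:00.
Emeka ∩ Maya ∩ Vera: 08:30–09:30, 12:40–13:30, 14:50–15:20.
Windows ≥ 20 min: 08:30–09:30, 12:40–13:30, 14:50–15:20.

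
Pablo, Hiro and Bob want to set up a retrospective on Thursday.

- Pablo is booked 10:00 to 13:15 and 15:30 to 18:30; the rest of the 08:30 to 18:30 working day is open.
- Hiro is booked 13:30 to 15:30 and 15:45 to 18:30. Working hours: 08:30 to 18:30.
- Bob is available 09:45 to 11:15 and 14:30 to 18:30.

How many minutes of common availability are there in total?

Pablo free within 08:30–18:30: 08:30–10:00, 13:15–15:30.
Hiro free within 08:30–18:30: 08:30–13:30, 15:30–15:45.
Pablo ∩ Hiro: 08:30–10:00, 13:15–13:30.
Pablo ∩ Hiro ∩ Bob: 09:45–10:00.
Total common minutes: 15.

15 minutes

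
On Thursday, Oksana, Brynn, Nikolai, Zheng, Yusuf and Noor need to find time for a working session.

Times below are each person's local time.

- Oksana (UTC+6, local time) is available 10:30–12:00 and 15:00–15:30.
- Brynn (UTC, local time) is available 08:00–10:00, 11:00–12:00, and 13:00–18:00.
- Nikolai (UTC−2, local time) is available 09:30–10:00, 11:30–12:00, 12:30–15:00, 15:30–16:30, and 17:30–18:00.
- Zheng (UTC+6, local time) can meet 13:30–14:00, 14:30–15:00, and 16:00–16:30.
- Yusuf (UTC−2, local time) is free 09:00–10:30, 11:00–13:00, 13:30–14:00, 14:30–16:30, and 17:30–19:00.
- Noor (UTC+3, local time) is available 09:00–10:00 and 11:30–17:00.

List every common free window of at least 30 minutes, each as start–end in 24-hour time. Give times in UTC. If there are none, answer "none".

Oksana → UTC: 04:30–06:00, 09:00–09:30.
Brynn → UTC: 08:00–10:00, 11:00–12:00, 13:00–18:00.
Nikolai → UTC: 11:30–12:00, 13:30–14:00, 14:30–17:00, 17:30–18:30, 19:30–20:00.
Zheng → UTC: 07:30–08:00, 08:30–09:00, 10:00–10:30.
Yusuf → UTC: 11:00–12:30, 13:00–15:00, 15:30–16:00, 16:30–18:30, 19:30–21:00.
Noor → UTC: 06:00–07:00, 08:30–14:00.
Oksana ∩ Brynn: 09:00–09:30.
Oksana ∩ Brynn ∩ Nikolai: (none).
Oksana ∩ Brynn ∩ Nikolai ∩ Zheng: (none).
Oksana ∩ Brynn ∩ Nikolai ∩ Zheng ∩ Yusuf: (none).
Oksana ∩ Brynn ∩ Nikolai ∩ Zheng ∩ Yusuf ∩ Noor: (none).
Windows ≥ 30 min: (none).

none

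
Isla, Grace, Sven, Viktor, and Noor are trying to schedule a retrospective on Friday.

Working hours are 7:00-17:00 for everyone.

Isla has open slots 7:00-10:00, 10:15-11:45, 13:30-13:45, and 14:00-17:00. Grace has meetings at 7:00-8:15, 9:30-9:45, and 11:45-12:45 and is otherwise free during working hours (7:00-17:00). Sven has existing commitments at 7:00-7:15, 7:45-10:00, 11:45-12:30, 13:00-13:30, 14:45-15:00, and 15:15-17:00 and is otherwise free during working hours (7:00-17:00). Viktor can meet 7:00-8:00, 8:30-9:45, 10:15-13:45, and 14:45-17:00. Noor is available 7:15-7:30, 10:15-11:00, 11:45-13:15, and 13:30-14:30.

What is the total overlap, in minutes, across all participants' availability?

60 minutes

Grace free within 07:00–17:00: 08:15–09:30, 09:45–11:45, 12:45–17:00.
Sven free within 07:00–17:00: 07:15–07:45, 10:00–11:45, 12:30–13:00, 13:30–14:45, 15:00–15:15.
Isla ∩ Grace: 08:15–09:30, 09:45–10:00, 10:15–11:45, 13:30–13:45, 14:00–17:00.
Isla ∩ Grace ∩ Sven: 10:15–11:45, 13:30–13:45, 14:00–14:45, 15:00–15:15.
Isla ∩ Grace ∩ Sven ∩ Viktor: 10:15–11:45, 13:30–13:45, 15:00–15:15.
Isla ∩ Grace ∩ Sven ∩ Viktor ∩ Noor: 10:15–11:00, 13:30–13:45.
Total common minutes: 45 + 15 = 60.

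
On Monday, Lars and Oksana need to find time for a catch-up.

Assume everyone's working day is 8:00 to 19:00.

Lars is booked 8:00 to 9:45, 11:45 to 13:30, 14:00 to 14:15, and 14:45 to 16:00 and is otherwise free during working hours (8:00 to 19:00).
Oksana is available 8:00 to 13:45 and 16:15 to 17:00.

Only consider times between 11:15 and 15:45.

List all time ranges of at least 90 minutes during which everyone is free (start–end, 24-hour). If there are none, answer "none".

none

Lars free within 08:00–19:00: 09:45–11:45, 13:30–14:00, 14:15–14:45, 16:00–19:00.
Lars ∩ Oksana: 09:45–11:45, 13:30–13:45, 16:15–17:00.
Restricted to 11:15–15:45: 11:15–11:45, 13:30–13:45.
Windows ≥ 90 min: (none).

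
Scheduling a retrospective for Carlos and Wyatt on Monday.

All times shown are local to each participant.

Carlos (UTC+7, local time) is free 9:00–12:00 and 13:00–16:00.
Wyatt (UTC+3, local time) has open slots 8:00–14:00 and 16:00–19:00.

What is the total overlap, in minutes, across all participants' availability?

180 minutes

Carlos → UTC: 02:00–05:00, 06:00–09:00.
Wyatt → UTC: 05:00–11:00, 13:00–16:00.
Carlos ∩ Wyatt: 06:00–09:00.
Total common minutes: 180.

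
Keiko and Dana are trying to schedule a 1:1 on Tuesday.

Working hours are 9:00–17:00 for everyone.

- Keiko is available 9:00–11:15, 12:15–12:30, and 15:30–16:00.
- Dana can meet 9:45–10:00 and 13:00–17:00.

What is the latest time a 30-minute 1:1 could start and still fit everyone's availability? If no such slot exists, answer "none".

15:30

Keiko ∩ Dana: 09:45–10:00, 15:30–16:00.
Windows ≥ 30 min: 15:30–16:00.
Latest start in the last window 15:30–16:00 is 16:00 − 30 min = 15:30.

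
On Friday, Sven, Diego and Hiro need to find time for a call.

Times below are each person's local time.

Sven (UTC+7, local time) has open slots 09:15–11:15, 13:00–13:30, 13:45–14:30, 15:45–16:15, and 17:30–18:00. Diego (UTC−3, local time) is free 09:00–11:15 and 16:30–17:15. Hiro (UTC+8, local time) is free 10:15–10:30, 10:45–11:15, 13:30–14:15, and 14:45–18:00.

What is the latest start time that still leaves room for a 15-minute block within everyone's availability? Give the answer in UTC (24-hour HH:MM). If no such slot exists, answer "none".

none

Sven → UTC: 02:15–04:15, 06:00–06:30, 06:45–07:30, 08:45–09:15, 10:30–11:00.
Diego → UTC: 12:00–14:15, 19:30–20:15.
Hiro → UTC: 02:15–02:30, 02:45–03:15, 05:30–06:15, 06:45–10:00.
Sven ∩ Diego: (none).
Sven ∩ Diego ∩ Hiro: (none).
Windows ≥ 15 min: (none).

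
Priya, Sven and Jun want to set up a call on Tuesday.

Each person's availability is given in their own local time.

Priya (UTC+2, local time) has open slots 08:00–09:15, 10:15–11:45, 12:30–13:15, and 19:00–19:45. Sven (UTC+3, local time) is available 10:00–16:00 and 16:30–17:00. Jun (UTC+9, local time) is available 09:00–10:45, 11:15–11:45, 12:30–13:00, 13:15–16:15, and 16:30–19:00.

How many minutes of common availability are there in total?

105 minutes

Priya → UTC: 06:00–07:15, 08:15–09:45, 10:30–11:15, 17:00–17:45.
Sven → UTC: 07:00–13:00, 13:30–14:00.
Jun → UTC: 00:00–01:45, 02:15–02:45, 03:30–04:00, 04:15–07:15, 07:30–10:00.
Priya ∩ Sven: 07:00–07:15, 08:15–09:45, 10:30–11:15.
Priya ∩ Sven ∩ Jun: 07:00–07:15, 08:15–09:45.
Total common minutes: 15 + 90 = 105.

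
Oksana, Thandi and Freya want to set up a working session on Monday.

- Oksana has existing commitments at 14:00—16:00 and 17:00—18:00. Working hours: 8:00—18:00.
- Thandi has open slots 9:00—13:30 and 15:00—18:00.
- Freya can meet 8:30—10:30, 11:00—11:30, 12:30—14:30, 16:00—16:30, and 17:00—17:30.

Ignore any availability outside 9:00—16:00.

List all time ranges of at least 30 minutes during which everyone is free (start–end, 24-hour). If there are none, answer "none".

Oksana free within 08:00–18:00: 08:00–14:00, 16:00–17:00.
Oksana ∩ Thandi: 09:00–13:30, 16:00–17:00.
Oksana ∩ Thandi ∩ Freya: 09:00–10:30, 11:00–11:30, 12:30–13:30, 16:00–16:30.
Restricted to 09:00–16:00: 09:00–10:30, 11:00–11:30, 12:30–13:30.
Windows ≥ 30 min: 09:00–10:30, 11:00–11:30, 12:30–13:30.

09:00–10:30, 11:00–11:30, 12:30–13:30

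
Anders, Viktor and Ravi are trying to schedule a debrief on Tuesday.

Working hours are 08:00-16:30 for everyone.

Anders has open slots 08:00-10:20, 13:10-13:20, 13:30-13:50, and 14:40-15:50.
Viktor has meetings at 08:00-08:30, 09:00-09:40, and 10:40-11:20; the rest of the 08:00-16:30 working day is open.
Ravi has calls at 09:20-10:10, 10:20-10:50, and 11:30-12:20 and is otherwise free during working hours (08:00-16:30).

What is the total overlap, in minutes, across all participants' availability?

Viktor free within 08:00–16:30: 08:30–09:00, 09:40–10:40, 11:20–16:30.
Ravi free within 08:00–16:30: 08:00–09:20, 10:10–10:20, 10:50–11:30, 12:20–16:30.
Anders ∩ Viktor: 08:30–09:00, 09:40–10:20, 13:10–13:20, 13:30–13:50, 14:40–15:50.
Anders ∩ Viktor ∩ Ravi: 08:30–09:00, 10:10–10:20, 13:10–13:20, 13:30–13:50, 14:40–15:50.
Total common minutes: 30 + 10 + 10 + 20 + 70 = 140.

140 minutes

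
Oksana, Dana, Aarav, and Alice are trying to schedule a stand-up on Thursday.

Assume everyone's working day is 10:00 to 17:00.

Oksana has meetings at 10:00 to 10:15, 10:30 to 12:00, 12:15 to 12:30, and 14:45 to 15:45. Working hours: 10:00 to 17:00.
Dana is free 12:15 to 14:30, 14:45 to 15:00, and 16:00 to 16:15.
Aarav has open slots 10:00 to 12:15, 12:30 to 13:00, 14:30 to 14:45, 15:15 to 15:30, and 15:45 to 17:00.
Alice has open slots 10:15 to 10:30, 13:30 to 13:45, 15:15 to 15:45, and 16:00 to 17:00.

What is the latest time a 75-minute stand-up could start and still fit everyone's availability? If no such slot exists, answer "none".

none

Oksana free within 10:00–17:00: 10:15–10:30, 12:00–12:15, 12:30–14:45, 15:45–17:00.
Oksana ∩ Dana: 12:30–14:30, 16:00–16:15.
Oksana ∩ Dana ∩ Aarav: 12:30–13:00, 16:00–16:15.
Oksana ∩ Dana ∩ Aarav ∩ Alice: 16:00–16:15.
Windows ≥ 75 min: (none).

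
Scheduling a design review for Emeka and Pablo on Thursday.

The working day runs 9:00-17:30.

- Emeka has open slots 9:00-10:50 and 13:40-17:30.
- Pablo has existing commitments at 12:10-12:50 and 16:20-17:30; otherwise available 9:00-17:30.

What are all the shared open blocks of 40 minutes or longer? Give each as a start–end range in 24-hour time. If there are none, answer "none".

09:00–10:50, 13:40–16:20

Pablo free within 09:00–17:30: 09:00–12:10, 12:50–16:20.
Emeka ∩ Pablo: 09:00–10:50, 13:40–16:20.
Windows ≥ 40 min: 09:00–10:50, 13:40–16:20.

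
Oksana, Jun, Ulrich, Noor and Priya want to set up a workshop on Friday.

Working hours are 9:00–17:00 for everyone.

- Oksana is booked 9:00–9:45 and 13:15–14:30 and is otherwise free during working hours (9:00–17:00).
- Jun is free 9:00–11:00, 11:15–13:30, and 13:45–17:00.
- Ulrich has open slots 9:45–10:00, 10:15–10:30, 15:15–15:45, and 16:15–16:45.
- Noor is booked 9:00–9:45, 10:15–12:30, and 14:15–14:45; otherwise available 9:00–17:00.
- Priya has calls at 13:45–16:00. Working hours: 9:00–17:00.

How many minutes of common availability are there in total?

Oksana free within 09:00–17:00: 09:45–13:15, 14:30–17:00.
Noor free within 09:00–17:00: 09:45–10:15, 12:30–14:15, 14:45–17:00.
Priya free within 09:00–17:00: 09:00–13:45, 16:00–17:00.
Oksana ∩ Jun: 09:45–11:00, 11:15–13:15, 14:30–17:00.
Oksana ∩ Jun ∩ Ulrich: 09:45–10:00, 10:15–10:30, 15:15–15:45, 16:15–16:45.
Oksana ∩ Jun ∩ Ulrich ∩ Noor: 09:45–10:00, 15:15–15:45, 16:15–16:45.
Oksana ∩ Jun ∩ Ulrich ∩ Noor ∩ Priya: 09:45–10:00, 16:15–16:45.
Total common minutes: 15 + 30 = 45.

45 minutes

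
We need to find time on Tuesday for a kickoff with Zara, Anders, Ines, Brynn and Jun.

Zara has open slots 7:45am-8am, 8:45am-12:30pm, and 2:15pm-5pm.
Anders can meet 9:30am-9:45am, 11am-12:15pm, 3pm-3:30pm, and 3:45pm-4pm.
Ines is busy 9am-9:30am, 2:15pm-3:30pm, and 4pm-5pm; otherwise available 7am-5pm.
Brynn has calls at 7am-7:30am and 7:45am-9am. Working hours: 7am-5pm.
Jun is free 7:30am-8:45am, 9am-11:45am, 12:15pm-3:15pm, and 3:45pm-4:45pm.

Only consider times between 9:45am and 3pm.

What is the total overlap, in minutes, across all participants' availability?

Ines free within 07:00–17:00: 07:00–09:00, 09:30–14:15, 15:30–16:00.
Brynn free within 07:00–17:00: 07:30–07:45, 09:00–17:00.
Zara ∩ Anders: 09:30–09:45, 11:00–12:15, 15:00–15:30, 15:45–16:00.
Zara ∩ Anders ∩ Ines: 09:30–09:45, 11:00–12:15, 15:45–16:00.
Zara ∩ Anders ∩ Ines ∩ Brynn: 09:30–09:45, 11:00–12:15, 15:45–16:00.
Zara ∩ Anders ∩ Ines ∩ Brynn ∩ Jun: 09:30–09:45, 11:00–11:45, 15:45–16:00.
Restricted to 09:45–15:00: 11:00–11:45.
Total common minutes: 45.

45 minutes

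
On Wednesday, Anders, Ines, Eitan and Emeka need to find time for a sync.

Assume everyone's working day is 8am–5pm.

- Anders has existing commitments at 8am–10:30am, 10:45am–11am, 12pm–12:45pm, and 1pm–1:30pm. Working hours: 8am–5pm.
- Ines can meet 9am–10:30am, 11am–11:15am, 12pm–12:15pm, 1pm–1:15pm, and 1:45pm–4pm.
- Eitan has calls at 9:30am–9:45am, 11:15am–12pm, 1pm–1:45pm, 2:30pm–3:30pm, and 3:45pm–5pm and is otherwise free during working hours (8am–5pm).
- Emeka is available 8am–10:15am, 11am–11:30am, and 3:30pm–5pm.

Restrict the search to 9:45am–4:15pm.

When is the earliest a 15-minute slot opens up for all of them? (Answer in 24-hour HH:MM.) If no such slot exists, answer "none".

Anders free within 08:00–17:00: 10:30–10:45, 11:00–12:00, 12:45–13:00, 13:30–17:00.
Eitan free within 08:00–17:00: 08:00–09:30, 09:45–11:15, 12:00–13:00, 13:45–14:30, 15:30–15:45.
Anders ∩ Ines: 11:00–11:15, 13:45–16:00.
Anders ∩ Ines ∩ Eitan: 11:00–11:15, 13:45–14:30, 15:30–15:45.
Anders ∩ Ines ∩ Eitan ∩ Emeka: 11:00–11:15, 15:30–15:45.
Restricted to 09:45–16:15: 11:00–11:15, 15:30–15:45.
Windows ≥ 15 min: 11:00–11:15, 15:30–15:45.
Earliest such window starts at 11:00.

11:00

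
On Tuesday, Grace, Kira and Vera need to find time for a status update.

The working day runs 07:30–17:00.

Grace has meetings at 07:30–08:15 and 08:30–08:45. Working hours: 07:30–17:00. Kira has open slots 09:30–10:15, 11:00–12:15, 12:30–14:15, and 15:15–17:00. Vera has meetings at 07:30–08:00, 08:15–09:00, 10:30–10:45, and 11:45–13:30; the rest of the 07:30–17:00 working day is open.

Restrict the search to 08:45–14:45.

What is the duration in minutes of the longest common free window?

45 minutes

Grace free within 07:30–17:00: 08:15–08:30, 08:45–17:00.
Vera free within 07:30–17:00: 08:00–08:15, 09:00–10:30, 10:45–11:45, 13:30–17:00.
Grace ∩ Kira: 09:30–10:15, 11:00–12:15, 12:30–14:15, 15:15–17:00.
Grace ∩ Kira ∩ Vera: 09:30–10:15, 11:00–11:45, 13:30–14:15, 15:15–17:00.
Restricted to 08:45–14:45: 09:30–10:15, 11:00–11:45, 13:30–14:15.
Common window lengths: 45, 45, 45 min; longest is 45.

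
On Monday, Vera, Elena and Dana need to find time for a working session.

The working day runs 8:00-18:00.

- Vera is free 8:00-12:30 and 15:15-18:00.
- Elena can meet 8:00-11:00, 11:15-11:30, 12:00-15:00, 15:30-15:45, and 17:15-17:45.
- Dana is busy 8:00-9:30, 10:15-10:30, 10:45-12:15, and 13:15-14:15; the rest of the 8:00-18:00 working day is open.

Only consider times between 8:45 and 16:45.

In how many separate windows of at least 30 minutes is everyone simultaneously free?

1

Dana free within 08:00–18:00: 09:30–10:15, 10:30–10:45, 12:15–13:15, 14:15–18:00.
Vera ∩ Elena: 08:00–11:00, 11:15–11:30, 12:00–12:30, 15:30–15:45, 17:15–17:45.
Vera ∩ Elena ∩ Dana: 09:30–10:15, 10:30–10:45, 12:15–12:30, 15:30–15:45, 17:15–17:45.
Restricted to 08:45–16:45: 09:30–10:15, 10:30–10:45, 12:15–12:30, 15:30–15:45.
Windows ≥ 30 min: 09:30–10:15.
That's 1 window.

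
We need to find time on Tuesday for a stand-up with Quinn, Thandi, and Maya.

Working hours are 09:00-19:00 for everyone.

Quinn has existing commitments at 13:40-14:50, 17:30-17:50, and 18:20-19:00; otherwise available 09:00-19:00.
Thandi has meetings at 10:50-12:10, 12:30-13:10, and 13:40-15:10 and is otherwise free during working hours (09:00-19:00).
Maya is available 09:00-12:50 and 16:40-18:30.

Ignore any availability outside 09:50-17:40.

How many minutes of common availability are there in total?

Quinn free within 09:00–19:00: 09:00–13:40, 14:50–17:30, 17:50–18:20.
Thandi free within 09:00–19:00: 09:00–10:50, 12:10–12:30, 13:10–13:40, 15:10–19:00.
Quinn ∩ Thandi: 09:00–10:50, 12:10–12:30, 13:10–13:40, 15:10–17:30, 17:50–18:20.
Quinn ∩ Thandi ∩ Maya: 09:00–10:50, 12:10–12:30, 16:40–17:30, 17:50–18:20.
Restricted to 09:50–17:40: 09:50–10:50, 12:10–12:30, 16:40–17:30.
Total common minutes: 60 + 20 + 50 = 130.

130 minutes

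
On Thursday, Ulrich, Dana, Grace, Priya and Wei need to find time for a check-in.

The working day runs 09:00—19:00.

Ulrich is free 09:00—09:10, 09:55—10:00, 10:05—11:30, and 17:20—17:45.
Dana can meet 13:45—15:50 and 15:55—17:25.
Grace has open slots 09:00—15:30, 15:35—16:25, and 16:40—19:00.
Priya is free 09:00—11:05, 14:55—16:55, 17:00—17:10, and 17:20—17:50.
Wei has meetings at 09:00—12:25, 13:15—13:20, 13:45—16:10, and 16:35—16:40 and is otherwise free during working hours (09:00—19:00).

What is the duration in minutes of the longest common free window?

Wei free within 09:00–19:00: 12:25–13:15, 13:20–13:45, 16:10–16:35, 16:40–19:00.
Ulrich ∩ Dana: 17:20–17:25.
Ulrich ∩ Dana ∩ Grace: 17:20–17:25.
Ulrich ∩ Dana ∩ Grace ∩ Priya: 17:20–17:25.
Ulrich ∩ Dana ∩ Grace ∩ Priya ∩ Wei: 17:20–17:25.
Single common window of 5 minutes.

5 minutes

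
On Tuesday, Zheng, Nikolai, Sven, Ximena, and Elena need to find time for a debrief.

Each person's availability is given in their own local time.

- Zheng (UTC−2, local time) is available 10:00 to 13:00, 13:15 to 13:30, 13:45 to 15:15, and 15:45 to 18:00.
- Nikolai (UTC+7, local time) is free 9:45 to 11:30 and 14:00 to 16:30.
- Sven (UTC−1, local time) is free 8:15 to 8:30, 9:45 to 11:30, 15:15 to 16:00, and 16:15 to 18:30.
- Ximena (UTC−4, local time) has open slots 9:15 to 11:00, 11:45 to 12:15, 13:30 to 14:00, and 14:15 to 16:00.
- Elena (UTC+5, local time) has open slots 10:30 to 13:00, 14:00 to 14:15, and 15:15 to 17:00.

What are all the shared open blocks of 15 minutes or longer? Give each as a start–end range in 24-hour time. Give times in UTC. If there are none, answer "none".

Zheng → UTC: 12:00–15:00, 15:15–15:30, 15:45–17:15, 17:45–20:00.
Nikolai → UTC: 02:45–04:30, 07:00–09:30.
Sven → UTC: 09:15–09:30, 10:45–12:30, 16:15–17:00, 17:15–19:30.
Ximena → UTC: 13:15–15:00, 15:45–16:15, 17:30–18:00, 18:15–20:00.
Elena → UTC: 05:30–08:00, 09:00–09:15, 10:15–12:00.
Zheng ∩ Nikolai: (none).
Zheng ∩ Nikolai ∩ Sven: (none).
Zheng ∩ Nikolai ∩ Sven ∩ Ximena: (none).
Zheng ∩ Nikolai ∩ Sven ∩ Ximena ∩ Elena: (none).
Windows ≥ 15 min: (none).

none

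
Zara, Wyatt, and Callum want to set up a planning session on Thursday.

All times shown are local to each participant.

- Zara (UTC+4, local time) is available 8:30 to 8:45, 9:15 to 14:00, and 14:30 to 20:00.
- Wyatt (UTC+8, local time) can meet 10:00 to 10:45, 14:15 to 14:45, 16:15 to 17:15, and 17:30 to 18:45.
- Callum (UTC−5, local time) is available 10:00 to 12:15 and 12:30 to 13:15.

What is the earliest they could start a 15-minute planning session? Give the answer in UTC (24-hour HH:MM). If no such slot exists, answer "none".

none

Zara → UTC: 04:30–04:45, 05:15–10:00, 10:30–16:00.
Wyatt → UTC: 02:00–02:45, 06:15–06:45, 08:15–09:15, 09:30–10:45.
Callum → UTC: 15:00–17:15, 17:30–18:15.
Zara ∩ Wyatt: 06:15–06:45, 08:15–09:15, 09:30–10:00, 10:30–10:45.
Zara ∩ Wyatt ∩ Callum: (none).
Windows ≥ 15 min: (none).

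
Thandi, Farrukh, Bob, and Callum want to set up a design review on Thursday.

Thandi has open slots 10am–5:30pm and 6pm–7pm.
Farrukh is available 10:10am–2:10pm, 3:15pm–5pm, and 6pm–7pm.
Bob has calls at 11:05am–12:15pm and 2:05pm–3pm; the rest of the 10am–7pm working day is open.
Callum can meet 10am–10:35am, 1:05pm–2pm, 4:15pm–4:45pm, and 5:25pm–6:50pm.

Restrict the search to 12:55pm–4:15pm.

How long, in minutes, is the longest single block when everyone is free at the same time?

Bob free within 10:00–19:00: 10:00–11:05, 12:15–14:05, 15:00–19:00.
Thandi ∩ Farrukh: 10:10–14:10, 15:15–17:00, 18:00–19:00.
Thandi ∩ Farrukh ∩ Bob: 10:10–11:05, 12:15–14:05, 15:15–17:00, 18:00–19:00.
Thandi ∩ Farrukh ∩ Bob ∩ Callum: 10:10–10:35, 13:05–14:00, 16:15–16:45, 18:00–18:50.
Restricted to 12:55–16:15: 13:05–14:00.
Single common window of 55 minutes.

55 minutes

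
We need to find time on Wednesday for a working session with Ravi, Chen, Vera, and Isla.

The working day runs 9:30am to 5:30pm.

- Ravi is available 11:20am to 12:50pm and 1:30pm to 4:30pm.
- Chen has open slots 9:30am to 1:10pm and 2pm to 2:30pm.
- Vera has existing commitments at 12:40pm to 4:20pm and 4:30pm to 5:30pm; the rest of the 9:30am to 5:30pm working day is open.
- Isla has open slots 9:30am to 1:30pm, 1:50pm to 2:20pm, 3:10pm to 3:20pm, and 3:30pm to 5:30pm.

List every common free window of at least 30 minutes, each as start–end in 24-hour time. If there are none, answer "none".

11:20–12:40

Vera free within 09:30–17:30: 09:30–12:40, 16:20–16:30.
Ravi ∩ Chen: 11:20–12:50, 14:00–14:30.
Ravi ∩ Chen ∩ Vera: 11:20–12:40.
Ravi ∩ Chen ∩ Vera ∩ Isla: 11:20–12:40.
Windows ≥ 30 min: 11:20–12:40.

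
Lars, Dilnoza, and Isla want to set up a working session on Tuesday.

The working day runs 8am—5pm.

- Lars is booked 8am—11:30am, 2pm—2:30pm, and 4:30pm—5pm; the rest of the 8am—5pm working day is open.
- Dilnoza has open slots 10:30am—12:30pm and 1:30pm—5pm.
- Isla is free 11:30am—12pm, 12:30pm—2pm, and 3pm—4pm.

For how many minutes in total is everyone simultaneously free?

120 minutes

Lars free within 08:00–17:00: 11:30–14:00, 14:30–16:30.
Lars ∩ Dilnoza: 11:30–12:30, 13:30–14:00, 14:30–16:30.
Lars ∩ Dilnoza ∩ Isla: 11:30–12:00, 13:30–14:00, 15:00–16:00.
Total common minutes: 30 + 30 + 60 = 120.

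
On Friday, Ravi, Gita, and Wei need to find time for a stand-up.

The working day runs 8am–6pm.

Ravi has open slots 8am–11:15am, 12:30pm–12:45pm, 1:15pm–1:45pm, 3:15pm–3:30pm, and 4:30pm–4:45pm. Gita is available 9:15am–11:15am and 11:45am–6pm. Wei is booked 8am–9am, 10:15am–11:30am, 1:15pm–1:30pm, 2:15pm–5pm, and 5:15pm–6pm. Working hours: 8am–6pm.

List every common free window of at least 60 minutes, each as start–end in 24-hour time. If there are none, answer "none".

09:15–10:15

Wei free within 08:00–18:00: 09:00–10:15, 11:30–13:15, 13:30–14:15, 17:00–17:15.
Ravi ∩ Gita: 09:15–11:15, 12:30–12:45, 13:15–13:45, 15:15–15:30, 16:30–16:45.
Ravi ∩ Gita ∩ Wei: 09:15–10:15, 12:30–12:45, 13:30–13:45.
Windows ≥ 60 min: 09:15–10:15.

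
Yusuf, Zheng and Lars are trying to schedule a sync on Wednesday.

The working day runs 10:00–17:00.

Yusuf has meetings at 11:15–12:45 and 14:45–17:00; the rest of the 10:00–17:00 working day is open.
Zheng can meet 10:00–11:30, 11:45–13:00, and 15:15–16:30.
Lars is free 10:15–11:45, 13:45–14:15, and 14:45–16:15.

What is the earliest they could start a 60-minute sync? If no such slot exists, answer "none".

10:15

Yusuf free within 10:00–17:00: 10:00–11:15, 12:45–14:45.
Yusuf ∩ Zheng: 10:00–11:15, 12:45–13:00.
Yusuf ∩ Zheng ∩ Lars: 10:15–11:15.
Windows ≥ 60 min: 10:15–11:15.
Earliest such window starts at 10:15.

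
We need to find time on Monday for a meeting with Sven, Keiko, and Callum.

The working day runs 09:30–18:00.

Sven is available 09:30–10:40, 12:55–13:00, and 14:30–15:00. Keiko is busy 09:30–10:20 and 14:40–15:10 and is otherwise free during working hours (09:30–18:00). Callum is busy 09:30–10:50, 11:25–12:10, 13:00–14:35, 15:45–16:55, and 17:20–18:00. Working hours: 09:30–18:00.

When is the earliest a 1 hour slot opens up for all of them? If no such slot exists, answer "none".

Keiko free within 09:30–18:00: 10:20–14:40, 15:10–18:00.
Callum free within 09:30–18:00: 10:50–11:25, 12:10–13:00, 14:35–15:45, 16:55–17:20.
Sven ∩ Keiko: 10:20–10:40, 12:55–13:00, 14:30–14:40.
Sven ∩ Keiko ∩ Callum: 12:55–13:00, 14:35–14:40.
Windows ≥ 60 min: (none).

none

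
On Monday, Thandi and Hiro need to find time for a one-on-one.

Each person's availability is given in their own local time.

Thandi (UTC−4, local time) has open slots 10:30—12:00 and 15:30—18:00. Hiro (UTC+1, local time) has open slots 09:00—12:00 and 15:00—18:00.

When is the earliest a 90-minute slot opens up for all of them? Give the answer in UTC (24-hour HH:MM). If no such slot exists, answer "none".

14:30

Thandi → UTC: 14:30–16:00, 19:30–22:00.
Hiro → UTC: 08:00–11:00, 14:00–17:00.
Thandi ∩ Hiro: 14:30–16:00.
Windows ≥ 90 min: 14:30–16:00.
Earliest such window starts at 14:30.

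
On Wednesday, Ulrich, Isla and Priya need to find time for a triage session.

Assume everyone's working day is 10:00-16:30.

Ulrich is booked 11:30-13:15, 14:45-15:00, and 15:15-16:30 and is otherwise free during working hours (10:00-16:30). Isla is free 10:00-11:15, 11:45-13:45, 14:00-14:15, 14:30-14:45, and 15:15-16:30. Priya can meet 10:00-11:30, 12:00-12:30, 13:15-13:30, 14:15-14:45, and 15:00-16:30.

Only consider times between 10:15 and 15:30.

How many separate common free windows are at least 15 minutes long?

Ulrich free within 10:00–16:30: 10:00–11:30, 13:15–14:45, 15:00–15:15.
Ulrich ∩ Isla: 10:00–11:15, 13:15–13:45, 14:00–14:15, 14:30–14:45.
Ulrich ∩ Isla ∩ Priya: 10:00–11:15, 13:15–13:30, 14:30–14:45.
Restricted to 10:15–15:30: 10:15–11:15, 13:15–13:30, 14:30–14:45.
Windows ≥ 15 min: 10:15–11:15, 13:15–13:30, 14:30–14:45.
That's 3 windows.

3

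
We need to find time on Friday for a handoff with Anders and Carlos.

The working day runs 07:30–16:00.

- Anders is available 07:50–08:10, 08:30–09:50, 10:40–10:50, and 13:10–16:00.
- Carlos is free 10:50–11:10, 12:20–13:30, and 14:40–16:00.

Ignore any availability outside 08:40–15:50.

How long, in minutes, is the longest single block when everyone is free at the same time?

Anders ∩ Carlos: 13:10–13:30, 14:40–16:00.
Restricted to 08:40–15:50: 13:10–13:30, 14:40–15:50.
Common window lengths: 20, 70 min; longest is 70.

70 minutes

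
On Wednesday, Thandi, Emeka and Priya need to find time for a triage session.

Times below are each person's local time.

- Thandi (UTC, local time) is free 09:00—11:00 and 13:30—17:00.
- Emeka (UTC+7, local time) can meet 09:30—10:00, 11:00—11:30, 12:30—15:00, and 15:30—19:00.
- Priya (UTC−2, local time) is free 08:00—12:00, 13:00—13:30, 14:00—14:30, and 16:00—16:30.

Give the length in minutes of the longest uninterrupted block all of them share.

60 minutes

Thandi → UTC: 09:00–11:00, 13:30–17:00.
Emeka → UTC: 02:30–03:00, 04:00–04:30, 05:30–08:00, 08:30–12:00.
Priya → UTC: 10:00–14:00, 15:00–15:30, 16:00–16:30, 18:00–18:30.
Thandi ∩ Emeka: 09:00–11:00.
Thandi ∩ Emeka ∩ Priya: 10:00–11:00.
Single common window of 60 minutes.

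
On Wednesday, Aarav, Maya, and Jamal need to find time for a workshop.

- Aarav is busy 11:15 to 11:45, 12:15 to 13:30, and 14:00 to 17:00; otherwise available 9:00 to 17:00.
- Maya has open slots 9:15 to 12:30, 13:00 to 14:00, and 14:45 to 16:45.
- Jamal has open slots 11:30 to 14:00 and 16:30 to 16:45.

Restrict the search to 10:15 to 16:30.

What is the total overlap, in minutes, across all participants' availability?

Aarav free within 09:00–17:00: 09:00–11:15, 11:45–12:15, 13:30–14:00.
Aarav ∩ Maya: 09:15–11:15, 11:45–12:15, 13:30–14:00.
Aarav ∩ Maya ∩ Jamal: 11:45–12:15, 13:30–14:00.
Restricted to 10:15–16:30: 11:45–12:15, 13:30–14:00.
Total common minutes: 30 + 30 = 60.

60 minutes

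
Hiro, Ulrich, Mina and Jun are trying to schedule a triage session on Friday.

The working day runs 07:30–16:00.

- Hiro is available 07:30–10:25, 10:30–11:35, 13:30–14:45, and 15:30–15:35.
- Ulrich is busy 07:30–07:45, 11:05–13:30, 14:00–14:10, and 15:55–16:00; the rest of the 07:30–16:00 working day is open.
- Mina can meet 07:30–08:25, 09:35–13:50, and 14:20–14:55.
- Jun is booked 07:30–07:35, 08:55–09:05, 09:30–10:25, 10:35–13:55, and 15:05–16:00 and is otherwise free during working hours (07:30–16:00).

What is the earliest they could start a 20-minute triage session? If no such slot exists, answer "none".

07:45

Ulrich free within 07:30–16:00: 07:45–11:05, 13:30–14:00, 14:10–15:55.
Jun free within 07:30–16:00: 07:35–08:55, 09:05–09:30, 10:25–10:35, 13:55–15:05.
Hiro ∩ Ulrich: 07:45–10:25, 10:30–11:05, 13:30–14:00, 14:10–14:45, 15:30–15:35.
Hiro ∩ Ulrich ∩ Mina: 07:45–08:25, 09:35–10:25, 10:30–11:05, 13:30–13:50, 14:20–14:45.
Hiro ∩ Ulrich ∩ Mina ∩ Jun: 07:45–08:25, 10:30–10:35, 14:20–14:45.
Windows ≥ 20 min: 07:45–08:25, 14:20–14:45.
Earliest such window starts at 07:45.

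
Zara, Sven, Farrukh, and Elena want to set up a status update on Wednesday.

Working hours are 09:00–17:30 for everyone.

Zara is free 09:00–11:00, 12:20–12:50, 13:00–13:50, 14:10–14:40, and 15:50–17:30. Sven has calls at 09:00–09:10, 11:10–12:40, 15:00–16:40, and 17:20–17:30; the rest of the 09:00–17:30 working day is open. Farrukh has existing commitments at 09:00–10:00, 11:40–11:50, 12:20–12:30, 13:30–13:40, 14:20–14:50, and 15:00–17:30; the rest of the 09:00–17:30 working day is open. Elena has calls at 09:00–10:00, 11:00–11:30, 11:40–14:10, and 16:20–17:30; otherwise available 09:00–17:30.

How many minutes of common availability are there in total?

70 minutes

Sven free within 09:00–17:30: 09:10–11:10, 12:40–15:00, 16:40–17:20.
Farrukh free within 09:00–17:30: 10:00–11:40, 11:50–12:20, 12:30–13:30, 13:40–14:20, 14:50–15:00.
Elena free within 09:00–17:30: 10:00–11:00, 11:30–11:40, 14:10–16:20.
Zara ∩ Sven: 09:10–11:00, 12:40–12:50, 13:00–13:50, 14:10–14:40, 16:40–17:20.
Zara ∩ Sven ∩ Farrukh: 10:00–11:00, 12:40–12:50, 13:00–13:30, 13:40–13:50, 14:10–14:20.
Zara ∩ Sven ∩ Farrukh ∩ Elena: 10:00–11:00, 14:10–14:20.
Total common minutes: 60 + 10 = 70.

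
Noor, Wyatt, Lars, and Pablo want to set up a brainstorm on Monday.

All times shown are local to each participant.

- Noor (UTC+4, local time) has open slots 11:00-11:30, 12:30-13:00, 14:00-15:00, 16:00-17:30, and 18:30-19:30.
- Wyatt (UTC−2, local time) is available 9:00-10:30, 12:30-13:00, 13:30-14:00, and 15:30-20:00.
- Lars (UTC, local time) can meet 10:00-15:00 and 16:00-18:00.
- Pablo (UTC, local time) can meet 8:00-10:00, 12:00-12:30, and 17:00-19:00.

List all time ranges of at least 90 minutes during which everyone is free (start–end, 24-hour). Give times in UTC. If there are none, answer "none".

Noor → UTC: 07:00–07:30, 08:30–09:00, 10:00–11:00, 12:00–13:30, 14:30–15:30.
Wyatt → UTC: 11:00–12:30, 14:30–15:00, 15:30–16:00, 17:30–22:00.
Lars → UTC: 10:00–15:00, 16:00–18:00.
Pablo → UTC: 08:00–10:00, 12:00–12:30, 17:00–19:00.
Noor ∩ Wyatt: 12:00–12:30, 14:30–15:00.
Noor ∩ Wyatt ∩ Lars: 12:00–12:30, 14:30–15:00.
Noor ∩ Wyatt ∩ Lars ∩ Pablo: 12:00–12:30.
Windows ≥ 90 min: (none).

none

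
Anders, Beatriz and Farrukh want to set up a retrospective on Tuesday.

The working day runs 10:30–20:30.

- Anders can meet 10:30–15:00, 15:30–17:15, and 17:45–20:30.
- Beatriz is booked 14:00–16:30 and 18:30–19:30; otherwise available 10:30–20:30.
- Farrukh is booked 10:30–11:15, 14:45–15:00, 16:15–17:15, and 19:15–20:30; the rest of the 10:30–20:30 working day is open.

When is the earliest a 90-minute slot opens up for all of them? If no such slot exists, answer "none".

Beatriz free within 10:30–20:30: 10:30–14:00, 16:30–18:30, 19:30–20:30.
Farrukh free within 10:30–20:30: 11:15–14:45, 15:00–16:15, 17:15–19:15.
Anders ∩ Beatriz: 10:30–14:00, 16:30–17:15, 17:45–18:30, 19:30–20:30.
Anders ∩ Beatriz ∩ Farrukh: 11:15–14:00, 17:45–18:30.
Windows ≥ 90 min: 11:15–14:00.
Earliest such window starts at 11:15.

11:15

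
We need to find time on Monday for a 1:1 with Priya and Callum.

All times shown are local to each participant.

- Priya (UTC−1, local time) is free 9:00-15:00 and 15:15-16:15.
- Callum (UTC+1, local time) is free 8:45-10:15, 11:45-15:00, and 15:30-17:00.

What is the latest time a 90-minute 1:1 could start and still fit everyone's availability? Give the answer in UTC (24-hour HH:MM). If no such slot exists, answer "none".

14:30

Priya → UTC: 10:00–16:00, 16:15–17:15.
Callum → UTC: 07:45–09:15, 10:45–14:00, 14:30–16:00.
Priya ∩ Callum: 10:45–14:00, 14:30–16:00.
Windows ≥ 90 min: 10:45–14:00, 14:30–16:00.
Latest start in the last window 14:30–16:00 is 16:00 − 90 min = 14:30.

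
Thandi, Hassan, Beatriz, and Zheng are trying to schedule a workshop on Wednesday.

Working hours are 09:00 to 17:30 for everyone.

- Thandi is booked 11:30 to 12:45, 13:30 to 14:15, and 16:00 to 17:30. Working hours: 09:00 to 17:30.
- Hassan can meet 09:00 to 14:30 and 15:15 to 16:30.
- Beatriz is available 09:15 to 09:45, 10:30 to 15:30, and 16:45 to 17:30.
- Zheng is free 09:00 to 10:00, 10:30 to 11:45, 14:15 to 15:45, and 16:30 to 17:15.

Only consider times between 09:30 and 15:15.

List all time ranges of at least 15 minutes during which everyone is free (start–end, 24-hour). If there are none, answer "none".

Thandi free within 09:00–17:30: 09:00–11:30, 12:45–13:30, 14:15–16:00.
Thandi ∩ Hassan: 09:00–11:30, 12:45–13:30, 14:15–14:30, 15:15–16:00.
Thandi ∩ Hassan ∩ Beatriz: 09:15–09:45, 10:30–11:30, 12:45–13:30, 14:15–14:30, 15:15–15:30.
Thandi ∩ Hassan ∩ Beatriz ∩ Zheng: 09:15–09:45, 10:30–11:30, 14:15–14:30, 15:15–15:30.
Restricted to 09:30–15:15: 09:30–09:45, 10:30–11:30, 14:15–14:30.
Windows ≥ 15 min: 09:30–09:45, 10:30–11:30, 14:15–14:30.

09:30–09:45, 10:30–11:30, 14:15–14:30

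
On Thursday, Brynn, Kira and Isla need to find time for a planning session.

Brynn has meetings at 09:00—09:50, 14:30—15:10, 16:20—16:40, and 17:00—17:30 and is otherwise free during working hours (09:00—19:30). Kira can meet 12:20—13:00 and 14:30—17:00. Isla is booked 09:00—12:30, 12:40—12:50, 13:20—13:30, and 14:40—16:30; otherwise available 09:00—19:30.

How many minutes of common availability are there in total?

40 minutes

Brynn free within 09:00–19:30: 09:50–14:30, 15:10–16:20, 16:40–17:00, 17:30–19:30.
Isla free within 09:00–19:30: 12:30–12:40, 12:50–13:20, 13:30–14:40, 16:30–19:30.
Brynn ∩ Kira: 12:20–13:00, 15:10–16:20, 16:40–17:00.
Brynn ∩ Kira ∩ Isla: 12:30–12:40, 12:50–13:00, 16:40–17:00.
Total common minutes: 10 + 10 + 20 = 40.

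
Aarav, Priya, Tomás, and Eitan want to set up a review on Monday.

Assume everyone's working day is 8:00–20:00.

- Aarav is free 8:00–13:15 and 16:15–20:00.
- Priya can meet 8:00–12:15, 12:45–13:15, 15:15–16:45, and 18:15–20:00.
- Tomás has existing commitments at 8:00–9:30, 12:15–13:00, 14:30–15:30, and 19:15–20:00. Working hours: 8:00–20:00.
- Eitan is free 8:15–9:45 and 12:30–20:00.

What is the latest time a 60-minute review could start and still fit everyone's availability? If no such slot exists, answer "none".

18:15

Tomás free within 08:00–20:00: 09:30–12:15, 13:00–14:30, 15:30–19:15.
Aarav ∩ Priya: 08:00–12:15, 12:45–13:15, 16:15–16:45, 18:15–20:00.
Aarav ∩ Priya ∩ Tomás: 09:30–12:15, 13:00–13:15, 16:15–16:45, 18:15–19:15.
Aarav ∩ Priya ∩ Tomás ∩ Eitan: 09:30–09:45, 13:00–13:15, 16:15–16:45, 18:15–19:15.
Windows ≥ 60 min: 18:15–19:15.
Latest start in the last window 18:15–19:15 is 19:15 − 60 min = 18:15.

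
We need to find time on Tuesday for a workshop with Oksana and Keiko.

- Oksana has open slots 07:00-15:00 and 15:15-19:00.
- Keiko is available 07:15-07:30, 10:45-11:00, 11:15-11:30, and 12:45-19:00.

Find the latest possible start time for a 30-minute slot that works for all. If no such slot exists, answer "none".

Oksana ∩ Keiko: 07:15–07:30, 10:45–11:00, 11:15–11:30, 12:45–15:00, 15:15–19:00.
Windows ≥ 30 min: 12:45–15:00, 15:15–19:00.
Latest start in the last window 15:15–19:00 is 19:00 − 30 min = 18:30.

18:30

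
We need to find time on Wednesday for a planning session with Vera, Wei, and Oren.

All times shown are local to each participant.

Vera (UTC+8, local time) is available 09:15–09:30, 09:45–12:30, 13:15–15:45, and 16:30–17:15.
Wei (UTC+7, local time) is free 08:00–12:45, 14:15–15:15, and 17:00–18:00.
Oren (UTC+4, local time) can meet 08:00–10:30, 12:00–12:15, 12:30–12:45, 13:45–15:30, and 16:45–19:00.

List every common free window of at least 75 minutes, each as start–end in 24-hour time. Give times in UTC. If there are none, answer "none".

none

Vera → UTC: 01:15–01:30, 01:45–04:30, 05:15–07:45, 08:30–09:15.
Wei → UTC: 01:00–05:45, 07:15–08:15, 10:00–11:00.
Oren → UTC: 04:00–06:30, 08:00–08:15, 08:30–08:45, 09:45–11:30, 12:45–15:00.
Vera ∩ Wei: 01:15–01:30, 01:45–04:30, 05:15–05:45, 07:15–07:45.
Vera ∩ Wei ∩ Oren: 04:00–04:30, 05:15–05:45.
Windows ≥ 75 min: (none).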